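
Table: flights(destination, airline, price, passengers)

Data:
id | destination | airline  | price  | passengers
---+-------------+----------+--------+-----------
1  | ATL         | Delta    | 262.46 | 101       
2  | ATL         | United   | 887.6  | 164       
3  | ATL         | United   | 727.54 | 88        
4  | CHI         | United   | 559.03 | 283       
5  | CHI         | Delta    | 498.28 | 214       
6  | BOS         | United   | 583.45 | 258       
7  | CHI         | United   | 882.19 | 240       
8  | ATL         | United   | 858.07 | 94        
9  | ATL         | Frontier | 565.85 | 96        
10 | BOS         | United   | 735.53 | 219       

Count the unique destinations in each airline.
SELECT airline, COUNT(DISTINCT destination)
FROM flights
GROUP BY airline

Result:
  Delta: 2 distinct
  Frontier: 1 distinct
  United: 3 distinct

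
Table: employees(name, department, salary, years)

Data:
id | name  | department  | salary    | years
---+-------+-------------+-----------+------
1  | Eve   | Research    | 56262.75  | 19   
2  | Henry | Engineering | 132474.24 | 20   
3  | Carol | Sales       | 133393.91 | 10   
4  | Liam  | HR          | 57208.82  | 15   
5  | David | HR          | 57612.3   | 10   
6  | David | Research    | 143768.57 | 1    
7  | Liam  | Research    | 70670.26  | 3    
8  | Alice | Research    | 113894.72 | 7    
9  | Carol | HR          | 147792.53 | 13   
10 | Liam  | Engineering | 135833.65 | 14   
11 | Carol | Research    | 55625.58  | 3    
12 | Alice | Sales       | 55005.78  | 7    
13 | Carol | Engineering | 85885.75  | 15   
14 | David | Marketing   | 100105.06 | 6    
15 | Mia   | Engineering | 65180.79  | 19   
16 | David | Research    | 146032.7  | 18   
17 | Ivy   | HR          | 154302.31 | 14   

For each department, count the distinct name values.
SELECT department, COUNT(DISTINCT name)
FROM employees
GROUP BY department

Result:
  Engineering: 4 distinct
  HR: 4 distinct
  Marketing: 1 distinct
  Research: 5 distinct
  Sales: 2 distinct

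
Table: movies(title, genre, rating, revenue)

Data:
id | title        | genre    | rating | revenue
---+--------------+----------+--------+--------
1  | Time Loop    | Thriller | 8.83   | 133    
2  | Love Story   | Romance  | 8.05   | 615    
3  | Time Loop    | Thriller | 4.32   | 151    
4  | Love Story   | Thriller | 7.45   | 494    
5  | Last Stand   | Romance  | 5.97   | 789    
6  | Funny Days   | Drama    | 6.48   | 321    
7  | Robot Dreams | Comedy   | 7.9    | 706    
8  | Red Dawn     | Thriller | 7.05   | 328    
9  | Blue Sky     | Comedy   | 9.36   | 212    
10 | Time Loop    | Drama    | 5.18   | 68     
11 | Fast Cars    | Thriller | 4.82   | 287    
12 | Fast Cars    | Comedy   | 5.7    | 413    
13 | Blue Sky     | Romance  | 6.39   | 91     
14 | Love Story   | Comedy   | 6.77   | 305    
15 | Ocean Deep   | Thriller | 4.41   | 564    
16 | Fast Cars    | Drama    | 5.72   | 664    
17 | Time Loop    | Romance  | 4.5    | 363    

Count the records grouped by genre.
SELECT genre, COUNT(*) as count
FROM movies
GROUP BY genre

Result:
  Comedy: 4
  Drama: 3
  Romance: 4
  Thriller: 6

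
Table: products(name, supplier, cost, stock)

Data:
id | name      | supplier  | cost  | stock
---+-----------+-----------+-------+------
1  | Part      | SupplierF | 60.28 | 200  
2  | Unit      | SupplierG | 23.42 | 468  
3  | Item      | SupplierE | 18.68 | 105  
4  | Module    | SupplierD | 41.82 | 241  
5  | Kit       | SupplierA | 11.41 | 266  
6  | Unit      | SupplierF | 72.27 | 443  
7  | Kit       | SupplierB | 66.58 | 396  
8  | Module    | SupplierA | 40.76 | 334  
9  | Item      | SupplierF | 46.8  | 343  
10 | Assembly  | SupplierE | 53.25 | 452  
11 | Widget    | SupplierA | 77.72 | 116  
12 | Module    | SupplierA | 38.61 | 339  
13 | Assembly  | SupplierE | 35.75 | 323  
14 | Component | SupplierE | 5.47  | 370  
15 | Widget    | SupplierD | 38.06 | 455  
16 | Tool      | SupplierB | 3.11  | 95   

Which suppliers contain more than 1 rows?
SELECT supplier, COUNT(*) as cnt
FROM products
GROUP BY supplier
HAVING COUNT(*) > 1

Result:
  SupplierA: 4
  SupplierB: 2
  SupplierD: 2
  SupplierE: 4
  SupplierF: 3

Note: HAVING filters groups after aggregation, WHERE filters rows before.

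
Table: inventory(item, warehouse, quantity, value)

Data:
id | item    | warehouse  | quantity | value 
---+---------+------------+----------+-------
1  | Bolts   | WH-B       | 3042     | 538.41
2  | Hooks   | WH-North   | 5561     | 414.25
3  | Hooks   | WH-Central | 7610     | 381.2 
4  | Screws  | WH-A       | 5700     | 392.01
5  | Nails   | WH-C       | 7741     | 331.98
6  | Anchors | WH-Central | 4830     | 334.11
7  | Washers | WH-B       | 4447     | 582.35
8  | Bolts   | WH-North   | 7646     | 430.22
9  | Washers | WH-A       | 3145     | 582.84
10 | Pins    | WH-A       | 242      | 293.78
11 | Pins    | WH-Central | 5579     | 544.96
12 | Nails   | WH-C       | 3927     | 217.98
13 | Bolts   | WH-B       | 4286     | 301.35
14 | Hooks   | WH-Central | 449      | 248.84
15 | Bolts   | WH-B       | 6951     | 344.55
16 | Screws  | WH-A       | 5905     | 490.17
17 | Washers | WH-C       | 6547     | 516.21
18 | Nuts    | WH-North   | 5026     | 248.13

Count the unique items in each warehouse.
SELECT warehouse, COUNT(DISTINCT item)
FROM inventory
GROUP BY warehouse

Result:
  WH-A: 3 distinct
  WH-B: 2 distinct
  WH-C: 2 distinct
  WH-Central: 3 distinct
  WH-North: 3 distinct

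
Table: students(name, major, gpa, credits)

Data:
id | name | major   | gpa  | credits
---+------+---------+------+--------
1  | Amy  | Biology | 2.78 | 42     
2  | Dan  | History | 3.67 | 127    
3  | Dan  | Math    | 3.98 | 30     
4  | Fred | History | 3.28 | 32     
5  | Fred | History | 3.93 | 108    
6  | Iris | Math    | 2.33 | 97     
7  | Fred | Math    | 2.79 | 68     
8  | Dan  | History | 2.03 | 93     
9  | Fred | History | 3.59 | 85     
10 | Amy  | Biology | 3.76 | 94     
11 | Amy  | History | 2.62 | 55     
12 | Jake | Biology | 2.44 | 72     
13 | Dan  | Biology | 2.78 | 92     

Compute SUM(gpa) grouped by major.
SELECT major, SUM(gpa) as result
FROM students
GROUP BY major

Result:
  Biology: 11.76
  History: 19.12
  Math: 9.10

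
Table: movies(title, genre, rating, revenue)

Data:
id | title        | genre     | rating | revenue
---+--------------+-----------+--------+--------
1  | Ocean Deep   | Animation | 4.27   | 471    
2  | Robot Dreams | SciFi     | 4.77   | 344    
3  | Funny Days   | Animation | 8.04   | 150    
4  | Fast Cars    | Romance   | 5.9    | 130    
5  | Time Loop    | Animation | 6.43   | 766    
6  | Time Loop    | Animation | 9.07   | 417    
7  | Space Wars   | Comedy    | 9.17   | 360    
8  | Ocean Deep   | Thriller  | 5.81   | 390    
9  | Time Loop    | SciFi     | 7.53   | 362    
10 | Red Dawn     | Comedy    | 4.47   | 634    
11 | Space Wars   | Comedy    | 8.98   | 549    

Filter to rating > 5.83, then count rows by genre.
SELECT genre, COUNT(*)
FROM movies
WHERE rating > 5.83
GROUP BY genre

Note: WHERE filters rows before grouping.

Result:
  Animation: 3
  Comedy: 2
  Romance: 1
  SciFi: 1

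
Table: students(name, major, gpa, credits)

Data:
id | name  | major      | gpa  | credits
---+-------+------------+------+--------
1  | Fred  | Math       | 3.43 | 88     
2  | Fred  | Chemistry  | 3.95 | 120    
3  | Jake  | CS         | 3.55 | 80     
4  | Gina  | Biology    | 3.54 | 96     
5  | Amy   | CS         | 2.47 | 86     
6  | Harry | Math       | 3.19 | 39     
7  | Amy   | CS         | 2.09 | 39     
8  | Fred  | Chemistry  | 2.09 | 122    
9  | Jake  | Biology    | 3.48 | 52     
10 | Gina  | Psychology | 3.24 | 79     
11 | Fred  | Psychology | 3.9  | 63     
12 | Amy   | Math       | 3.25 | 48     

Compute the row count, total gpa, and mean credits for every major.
SELECT major,
       COUNT(*) as cnt,
       SUM(gpa) as total_gpa,
       AVG(credits) as avg_credits
FROM students
GROUP BY major

Result:
  Biology: 2 records, 7.02 total gpa, 74.00 avg credits
  CS: 3 records, 8.11 total gpa, 68.33 avg credits
  Chemistry: 2 records, 6.04 total gpa, 121.00 avg credits
  Math: 3 records, 9.87 total gpa, 58.33 avg credits
  Psychology: 2 records, 7.14 total gpa, 71.00 avg credits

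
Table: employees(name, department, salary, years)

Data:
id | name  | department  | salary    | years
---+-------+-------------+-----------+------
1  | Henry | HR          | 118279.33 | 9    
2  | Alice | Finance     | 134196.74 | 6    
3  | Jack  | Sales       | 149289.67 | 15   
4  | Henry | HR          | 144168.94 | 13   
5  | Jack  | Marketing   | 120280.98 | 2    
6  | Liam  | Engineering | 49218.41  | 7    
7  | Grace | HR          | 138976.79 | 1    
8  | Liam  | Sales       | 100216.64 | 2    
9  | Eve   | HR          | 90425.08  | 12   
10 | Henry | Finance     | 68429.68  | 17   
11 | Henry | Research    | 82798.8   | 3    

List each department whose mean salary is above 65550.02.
SELECT department, AVG(salary)
FROM employees
GROUP BY department
HAVING AVG(salary) > 65550.02

Result:
  Finance: avg=101313.21
  HR: avg=122962.54
  Marketing: avg=120280.98
  Research: avg=82798.80
  Sales: avg=124753.16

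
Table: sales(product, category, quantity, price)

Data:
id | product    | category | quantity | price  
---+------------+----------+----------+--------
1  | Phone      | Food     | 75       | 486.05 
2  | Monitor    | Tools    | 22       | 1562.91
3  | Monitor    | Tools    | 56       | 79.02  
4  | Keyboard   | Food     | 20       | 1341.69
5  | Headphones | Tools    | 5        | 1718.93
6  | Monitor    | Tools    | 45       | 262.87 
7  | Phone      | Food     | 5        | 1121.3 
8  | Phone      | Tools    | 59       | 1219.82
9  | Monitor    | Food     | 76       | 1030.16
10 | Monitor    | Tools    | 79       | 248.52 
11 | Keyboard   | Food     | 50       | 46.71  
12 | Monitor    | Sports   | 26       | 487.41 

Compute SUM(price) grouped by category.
SELECT category, SUM(price) as result
FROM sales
GROUP BY category

Result:
  Food: 4025.91
  Sports: 487.41
  Tools: 5092.07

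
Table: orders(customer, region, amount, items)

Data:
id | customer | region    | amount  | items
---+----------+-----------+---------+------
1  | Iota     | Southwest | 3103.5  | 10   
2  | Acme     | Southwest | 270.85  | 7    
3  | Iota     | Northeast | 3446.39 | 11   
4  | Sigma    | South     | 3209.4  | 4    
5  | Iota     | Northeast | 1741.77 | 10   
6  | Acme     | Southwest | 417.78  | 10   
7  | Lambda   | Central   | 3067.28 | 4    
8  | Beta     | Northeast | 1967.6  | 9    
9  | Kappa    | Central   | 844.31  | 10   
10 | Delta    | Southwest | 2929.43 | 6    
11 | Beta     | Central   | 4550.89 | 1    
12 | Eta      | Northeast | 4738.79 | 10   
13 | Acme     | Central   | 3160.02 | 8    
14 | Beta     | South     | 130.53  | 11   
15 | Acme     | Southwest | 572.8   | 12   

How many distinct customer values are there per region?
SELECT region, COUNT(DISTINCT customer)
FROM orders
GROUP BY region

Result:
  Central: 4 distinct
  Northeast: 3 distinct
  South: 2 distinct
  Southwest: 3 distinct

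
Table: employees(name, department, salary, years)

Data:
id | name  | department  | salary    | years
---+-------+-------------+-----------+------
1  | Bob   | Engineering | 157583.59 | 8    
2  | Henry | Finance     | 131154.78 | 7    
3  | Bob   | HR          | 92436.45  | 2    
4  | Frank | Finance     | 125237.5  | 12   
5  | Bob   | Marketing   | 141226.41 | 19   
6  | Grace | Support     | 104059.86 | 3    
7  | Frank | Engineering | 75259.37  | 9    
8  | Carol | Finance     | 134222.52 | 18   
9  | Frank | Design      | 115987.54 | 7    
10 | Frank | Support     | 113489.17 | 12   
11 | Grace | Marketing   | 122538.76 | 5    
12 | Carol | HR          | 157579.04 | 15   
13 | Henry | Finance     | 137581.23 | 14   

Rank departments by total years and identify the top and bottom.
SELECT department, SUM(years)
FROM employees
GROUP BY department
ORDER BY SUM(years)

All groups:
  Design: 7
  Support: 15
  Engineering: 17
  HR: 17
  Marketing: 24
  Finance: 51

Highest: Finance (51)
Lowest: Design (7)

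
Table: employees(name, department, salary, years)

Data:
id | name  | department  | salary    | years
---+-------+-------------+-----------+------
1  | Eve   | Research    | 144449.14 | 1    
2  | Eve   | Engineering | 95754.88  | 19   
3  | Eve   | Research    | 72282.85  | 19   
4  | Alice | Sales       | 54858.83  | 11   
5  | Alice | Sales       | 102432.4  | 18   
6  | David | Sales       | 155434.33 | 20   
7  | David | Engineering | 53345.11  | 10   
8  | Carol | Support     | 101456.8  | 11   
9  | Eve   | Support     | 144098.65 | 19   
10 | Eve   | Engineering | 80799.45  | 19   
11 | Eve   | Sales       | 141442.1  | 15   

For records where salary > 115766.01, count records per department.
SELECT department, COUNT(*)
FROM employees
WHERE salary > 115766.01
GROUP BY department

Note: WHERE filters rows before grouping.

Result:
  Research: 1
  Sales: 2
  Support: 1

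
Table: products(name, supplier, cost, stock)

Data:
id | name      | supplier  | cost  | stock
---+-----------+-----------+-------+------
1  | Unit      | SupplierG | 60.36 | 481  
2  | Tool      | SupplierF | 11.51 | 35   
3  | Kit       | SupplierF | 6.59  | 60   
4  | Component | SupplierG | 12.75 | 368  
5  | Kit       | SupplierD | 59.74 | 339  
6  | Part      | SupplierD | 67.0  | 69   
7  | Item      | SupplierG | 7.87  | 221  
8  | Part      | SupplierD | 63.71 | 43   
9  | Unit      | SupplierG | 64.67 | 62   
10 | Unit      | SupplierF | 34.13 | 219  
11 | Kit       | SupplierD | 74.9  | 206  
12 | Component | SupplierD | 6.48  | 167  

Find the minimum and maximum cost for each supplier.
SELECT supplier, MIN(cost), MAX(cost)
FROM products
GROUP BY supplier

Result:
  SupplierD: min=6.48, max=74.90
  SupplierF: min=6.59, max=34.13
  SupplierG: min=7.87, max=64.67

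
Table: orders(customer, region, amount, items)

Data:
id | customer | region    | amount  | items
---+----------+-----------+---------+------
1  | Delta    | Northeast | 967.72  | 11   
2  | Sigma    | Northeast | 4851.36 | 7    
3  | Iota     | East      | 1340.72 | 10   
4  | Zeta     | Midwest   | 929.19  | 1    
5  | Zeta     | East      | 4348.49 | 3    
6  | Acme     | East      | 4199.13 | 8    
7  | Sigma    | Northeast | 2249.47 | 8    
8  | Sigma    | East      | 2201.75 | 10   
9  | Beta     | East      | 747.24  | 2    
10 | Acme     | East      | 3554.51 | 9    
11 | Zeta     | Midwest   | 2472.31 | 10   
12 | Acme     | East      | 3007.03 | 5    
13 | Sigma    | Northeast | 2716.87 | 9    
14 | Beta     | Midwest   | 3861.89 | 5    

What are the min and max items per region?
SELECT region, MIN(items), MAX(items)
FROM orders
GROUP BY region

Result:
  East: min=2, max=10
  Midwest: min=1, max=10
  Northeast: min=7, max=11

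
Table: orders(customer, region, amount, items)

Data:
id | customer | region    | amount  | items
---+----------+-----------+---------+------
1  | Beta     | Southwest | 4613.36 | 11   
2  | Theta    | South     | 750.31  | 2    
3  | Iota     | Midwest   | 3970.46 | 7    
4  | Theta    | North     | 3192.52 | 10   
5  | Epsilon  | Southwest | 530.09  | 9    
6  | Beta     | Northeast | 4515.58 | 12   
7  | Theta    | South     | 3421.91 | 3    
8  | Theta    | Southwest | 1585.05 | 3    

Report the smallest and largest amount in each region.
SELECT region, MIN(amount), MAX(amount)
FROM orders
GROUP BY region

Result:
  Midwest: min=3970.46, max=3970.46
  North: min=3192.52, max=3192.52
  Northeast: min=4515.58, max=4515.58
  South: min=750.31, max=3421.91
  Southwest: min=530.09, max=4613.36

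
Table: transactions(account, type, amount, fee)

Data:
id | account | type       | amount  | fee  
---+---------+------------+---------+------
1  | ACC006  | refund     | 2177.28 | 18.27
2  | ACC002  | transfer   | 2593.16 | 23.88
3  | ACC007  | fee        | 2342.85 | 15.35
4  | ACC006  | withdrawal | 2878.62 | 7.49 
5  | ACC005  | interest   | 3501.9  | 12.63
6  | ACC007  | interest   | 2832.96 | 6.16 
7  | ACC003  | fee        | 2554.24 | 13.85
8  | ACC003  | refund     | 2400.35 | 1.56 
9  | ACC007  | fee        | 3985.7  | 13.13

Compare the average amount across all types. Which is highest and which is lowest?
SELECT type, AVG(amount)
FROM transactions
GROUP BY type
ORDER BY AVG(amount)

All groups:
  refund: 2288.82
  transfer: 2593.16
  withdrawal: 2878.62
  fee: 2960.93
  interest: 3167.43

Highest: interest (3167.43)
Lowest: refund (2288.82)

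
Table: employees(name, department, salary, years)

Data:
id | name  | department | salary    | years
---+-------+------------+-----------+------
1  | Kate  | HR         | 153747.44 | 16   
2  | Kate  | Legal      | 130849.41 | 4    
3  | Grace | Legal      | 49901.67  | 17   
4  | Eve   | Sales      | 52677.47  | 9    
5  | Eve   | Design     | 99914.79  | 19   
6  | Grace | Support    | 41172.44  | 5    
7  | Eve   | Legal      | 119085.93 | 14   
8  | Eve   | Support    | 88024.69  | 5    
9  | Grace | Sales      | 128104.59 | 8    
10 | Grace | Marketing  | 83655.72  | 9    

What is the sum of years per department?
SELECT department, SUM(years) as result
FROM employees
GROUP BY department

Result:
  Design: 19
  HR: 16
  Legal: 35
  Marketing: 9
  Sales: 17
  Support: 10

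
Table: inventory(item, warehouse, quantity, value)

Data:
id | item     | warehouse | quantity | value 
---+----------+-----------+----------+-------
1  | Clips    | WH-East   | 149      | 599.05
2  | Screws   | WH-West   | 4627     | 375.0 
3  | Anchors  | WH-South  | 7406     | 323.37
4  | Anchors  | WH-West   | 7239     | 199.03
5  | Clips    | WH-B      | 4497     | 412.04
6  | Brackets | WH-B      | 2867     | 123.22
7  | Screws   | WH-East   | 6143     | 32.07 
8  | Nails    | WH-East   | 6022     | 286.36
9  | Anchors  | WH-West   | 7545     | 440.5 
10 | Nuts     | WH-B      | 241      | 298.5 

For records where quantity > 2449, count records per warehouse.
SELECT warehouse, COUNT(*)
FROM inventory
WHERE quantity > 2449
GROUP BY warehouse

Note: WHERE filters rows before grouping.

Result:
  WH-B: 2
  WH-East: 2
  WH-South: 1
  WH-West: 3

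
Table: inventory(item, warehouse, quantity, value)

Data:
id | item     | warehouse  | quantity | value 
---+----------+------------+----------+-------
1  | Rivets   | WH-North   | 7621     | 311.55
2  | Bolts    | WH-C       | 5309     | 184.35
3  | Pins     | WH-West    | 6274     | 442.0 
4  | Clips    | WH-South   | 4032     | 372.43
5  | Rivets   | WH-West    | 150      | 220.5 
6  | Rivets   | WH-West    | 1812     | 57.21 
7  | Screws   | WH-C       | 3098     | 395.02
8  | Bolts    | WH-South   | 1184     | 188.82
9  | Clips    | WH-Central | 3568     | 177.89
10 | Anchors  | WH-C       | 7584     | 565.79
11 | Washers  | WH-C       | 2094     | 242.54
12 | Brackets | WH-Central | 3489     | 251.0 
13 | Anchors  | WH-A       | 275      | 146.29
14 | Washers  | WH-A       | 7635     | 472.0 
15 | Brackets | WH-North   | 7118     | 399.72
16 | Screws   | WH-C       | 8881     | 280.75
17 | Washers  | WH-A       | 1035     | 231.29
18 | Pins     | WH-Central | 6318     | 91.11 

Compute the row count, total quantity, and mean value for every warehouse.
SELECT warehouse,
       COUNT(*) as cnt,
       SUM(quantity) as total_quantity,
       AVG(value) as avg_value
FROM inventory
GROUP BY warehouse

Result:
  WH-A: 3 records, 8945 total quantity, 283.19 avg value
  WH-C: 5 records, 26966 total quantity, 333.69 avg value
  WH-Central: 3 records, 13375 total quantity, 173.33 avg value
  WH-North: 2 records, 14739 total quantity, 355.64 avg value
  WH-South: 2 records, 5216 total quantity, 280.63 avg value
  WH-West: 3 records, 8236 total quantity, 239.90 avg value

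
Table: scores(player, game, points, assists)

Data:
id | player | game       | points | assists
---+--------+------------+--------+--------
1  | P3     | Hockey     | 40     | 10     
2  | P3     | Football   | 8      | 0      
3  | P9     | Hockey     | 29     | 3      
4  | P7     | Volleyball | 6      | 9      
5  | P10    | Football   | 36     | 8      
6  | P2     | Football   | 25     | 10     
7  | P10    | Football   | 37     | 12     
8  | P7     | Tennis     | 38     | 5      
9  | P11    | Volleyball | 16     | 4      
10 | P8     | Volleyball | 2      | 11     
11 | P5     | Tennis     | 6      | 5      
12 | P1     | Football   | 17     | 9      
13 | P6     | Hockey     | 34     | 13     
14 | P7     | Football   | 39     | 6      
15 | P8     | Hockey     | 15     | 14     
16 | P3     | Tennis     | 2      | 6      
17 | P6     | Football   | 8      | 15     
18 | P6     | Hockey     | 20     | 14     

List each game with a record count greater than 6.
SELECT game, COUNT(*) as cnt
FROM scores
GROUP BY game
HAVING COUNT(*) > 6

Result:
  Football: 7

Note: HAVING filters groups after aggregation, WHERE filters rows before.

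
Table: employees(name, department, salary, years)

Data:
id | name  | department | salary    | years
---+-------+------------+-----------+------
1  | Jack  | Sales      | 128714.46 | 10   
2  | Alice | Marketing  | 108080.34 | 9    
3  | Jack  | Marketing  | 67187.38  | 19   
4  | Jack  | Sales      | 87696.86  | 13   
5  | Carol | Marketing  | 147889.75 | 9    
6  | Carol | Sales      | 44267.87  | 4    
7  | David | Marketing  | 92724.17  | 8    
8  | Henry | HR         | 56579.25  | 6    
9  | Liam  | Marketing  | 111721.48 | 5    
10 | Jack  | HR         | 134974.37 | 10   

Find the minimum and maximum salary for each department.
SELECT department, MIN(salary), MAX(salary)
FROM employees
GROUP BY department

Result:
  HR: min=56579.25, max=134974.37
  Marketing: min=67187.38, max=147889.75
  Sales: min=44267.87, max=128714.46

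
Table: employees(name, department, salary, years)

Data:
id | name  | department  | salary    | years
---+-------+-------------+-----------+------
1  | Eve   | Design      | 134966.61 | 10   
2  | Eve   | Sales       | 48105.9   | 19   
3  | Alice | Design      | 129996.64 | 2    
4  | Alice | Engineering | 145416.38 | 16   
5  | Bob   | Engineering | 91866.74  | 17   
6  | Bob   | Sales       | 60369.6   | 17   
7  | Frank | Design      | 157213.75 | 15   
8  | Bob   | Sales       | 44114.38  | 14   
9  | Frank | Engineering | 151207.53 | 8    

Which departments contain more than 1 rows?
SELECT department, COUNT(*) as cnt
FROM employees
GROUP BY department
HAVING COUNT(*) > 1

Result:
  Design: 3
  Engineering: 3
  Sales: 3

Note: HAVING filters groups after aggregation, WHERE filters rows before.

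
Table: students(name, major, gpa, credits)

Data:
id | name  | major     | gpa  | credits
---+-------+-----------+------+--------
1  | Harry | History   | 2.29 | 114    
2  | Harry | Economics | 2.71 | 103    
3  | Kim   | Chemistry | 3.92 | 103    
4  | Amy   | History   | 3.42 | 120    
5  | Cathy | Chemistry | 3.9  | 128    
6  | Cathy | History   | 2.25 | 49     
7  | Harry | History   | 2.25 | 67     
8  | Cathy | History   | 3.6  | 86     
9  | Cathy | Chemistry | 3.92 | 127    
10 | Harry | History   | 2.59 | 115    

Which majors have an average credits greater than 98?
SELECT major, AVG(credits)
FROM students
GROUP BY major
HAVING AVG(credits) > 98

Result:
  Chemistry: avg=119.33
  Economics: avg=103.00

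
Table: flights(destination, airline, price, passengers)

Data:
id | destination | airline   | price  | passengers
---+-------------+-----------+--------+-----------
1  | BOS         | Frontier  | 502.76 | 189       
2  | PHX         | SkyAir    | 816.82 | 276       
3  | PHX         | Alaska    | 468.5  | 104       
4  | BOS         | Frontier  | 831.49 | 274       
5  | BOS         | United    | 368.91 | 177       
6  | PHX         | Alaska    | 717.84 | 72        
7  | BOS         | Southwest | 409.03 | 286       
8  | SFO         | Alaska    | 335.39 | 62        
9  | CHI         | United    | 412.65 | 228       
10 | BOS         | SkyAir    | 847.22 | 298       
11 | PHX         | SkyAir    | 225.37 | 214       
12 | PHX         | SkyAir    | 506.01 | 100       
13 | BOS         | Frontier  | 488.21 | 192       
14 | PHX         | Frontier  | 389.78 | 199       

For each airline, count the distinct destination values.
SELECT airline, COUNT(DISTINCT destination)
FROM flights
GROUP BY airline

Result:
  Alaska: 2 distinct
  Frontier: 2 distinct
  SkyAir: 2 distinct
  Southwest: 1 distinct
  United: 2 distinct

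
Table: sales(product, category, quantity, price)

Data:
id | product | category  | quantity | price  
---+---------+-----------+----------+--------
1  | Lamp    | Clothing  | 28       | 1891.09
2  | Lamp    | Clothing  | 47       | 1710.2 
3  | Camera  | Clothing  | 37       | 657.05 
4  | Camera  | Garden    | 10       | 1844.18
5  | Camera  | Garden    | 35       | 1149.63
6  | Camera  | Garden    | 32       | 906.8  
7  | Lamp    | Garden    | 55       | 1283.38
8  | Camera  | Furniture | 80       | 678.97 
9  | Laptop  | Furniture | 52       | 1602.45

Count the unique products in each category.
SELECT category, COUNT(DISTINCT product)
FROM sales
GROUP BY category

Result:
  Clothing: 2 distinct
  Furniture: 2 distinct
  Garden: 2 distinct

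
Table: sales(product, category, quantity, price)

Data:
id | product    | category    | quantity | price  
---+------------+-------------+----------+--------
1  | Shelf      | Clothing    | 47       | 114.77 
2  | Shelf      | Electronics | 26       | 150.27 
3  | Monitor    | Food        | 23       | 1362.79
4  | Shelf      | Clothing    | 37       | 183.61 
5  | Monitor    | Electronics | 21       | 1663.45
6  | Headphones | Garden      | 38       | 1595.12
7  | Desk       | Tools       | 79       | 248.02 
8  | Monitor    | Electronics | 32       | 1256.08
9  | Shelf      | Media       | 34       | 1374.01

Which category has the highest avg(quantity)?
SELECT category, AVG(quantity) as val
FROM sales
GROUP BY category
ORDER BY val DESC
LIMIT 1

Result: Tools with avg(quantity) = 79.00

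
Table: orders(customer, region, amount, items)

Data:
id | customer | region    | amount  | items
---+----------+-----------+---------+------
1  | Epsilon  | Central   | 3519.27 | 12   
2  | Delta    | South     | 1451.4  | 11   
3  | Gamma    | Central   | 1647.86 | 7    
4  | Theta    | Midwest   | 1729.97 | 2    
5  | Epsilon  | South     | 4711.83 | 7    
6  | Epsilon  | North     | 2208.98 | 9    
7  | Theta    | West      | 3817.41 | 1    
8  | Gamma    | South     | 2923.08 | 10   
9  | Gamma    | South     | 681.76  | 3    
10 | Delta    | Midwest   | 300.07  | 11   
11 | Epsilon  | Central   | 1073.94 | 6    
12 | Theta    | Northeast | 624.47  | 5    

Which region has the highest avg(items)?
SELECT region, AVG(items) as val
FROM orders
GROUP BY region
ORDER BY val DESC
LIMIT 1

Result: North with avg(items) = 9.00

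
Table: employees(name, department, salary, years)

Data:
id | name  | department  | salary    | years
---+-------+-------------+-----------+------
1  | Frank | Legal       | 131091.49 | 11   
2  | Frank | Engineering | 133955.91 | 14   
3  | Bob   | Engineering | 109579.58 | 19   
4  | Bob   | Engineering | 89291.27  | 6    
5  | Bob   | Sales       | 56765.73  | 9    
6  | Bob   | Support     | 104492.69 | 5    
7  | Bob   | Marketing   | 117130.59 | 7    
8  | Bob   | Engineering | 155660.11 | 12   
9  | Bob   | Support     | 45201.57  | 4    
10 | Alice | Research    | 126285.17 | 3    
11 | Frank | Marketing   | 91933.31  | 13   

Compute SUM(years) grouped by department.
SELECT department, SUM(years) as result
FROM employees
GROUP BY department

Result:
  Engineering: 51
  Legal: 11
  Marketing: 20
  Research: 3
  Sales: 9
  Support: 9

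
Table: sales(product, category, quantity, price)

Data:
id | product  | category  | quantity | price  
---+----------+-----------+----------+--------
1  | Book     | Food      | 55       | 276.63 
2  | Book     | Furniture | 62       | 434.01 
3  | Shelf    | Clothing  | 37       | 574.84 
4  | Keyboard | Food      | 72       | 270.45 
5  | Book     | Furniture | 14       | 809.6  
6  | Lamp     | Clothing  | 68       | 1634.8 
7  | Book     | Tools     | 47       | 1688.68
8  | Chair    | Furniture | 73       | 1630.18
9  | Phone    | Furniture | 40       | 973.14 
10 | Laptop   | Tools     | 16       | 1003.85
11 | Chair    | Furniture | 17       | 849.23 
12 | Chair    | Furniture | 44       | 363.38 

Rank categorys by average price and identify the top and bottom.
SELECT category, AVG(price)
FROM sales
GROUP BY category
ORDER BY AVG(price)

All groups:
  Food: 273.54
  Furniture: 843.26
  Clothing: 1104.82
  Tools: 1346.27

Highest: Tools (1346.27)
Lowest: Food (273.54)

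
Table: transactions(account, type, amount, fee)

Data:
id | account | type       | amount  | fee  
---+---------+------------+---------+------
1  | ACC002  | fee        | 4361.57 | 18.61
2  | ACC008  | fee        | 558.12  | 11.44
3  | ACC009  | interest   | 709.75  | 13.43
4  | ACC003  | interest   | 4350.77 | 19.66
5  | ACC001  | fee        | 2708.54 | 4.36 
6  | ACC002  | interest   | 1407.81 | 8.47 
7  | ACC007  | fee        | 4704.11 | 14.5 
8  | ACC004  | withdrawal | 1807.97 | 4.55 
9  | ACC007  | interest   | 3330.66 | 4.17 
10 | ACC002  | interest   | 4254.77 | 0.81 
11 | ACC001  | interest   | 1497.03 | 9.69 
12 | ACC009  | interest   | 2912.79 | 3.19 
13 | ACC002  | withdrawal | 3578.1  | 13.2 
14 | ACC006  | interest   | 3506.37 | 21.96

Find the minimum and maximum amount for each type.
SELECT type, MIN(amount), MAX(amount)
FROM transactions
GROUP BY type

Result:
  fee: min=558.12, max=4704.11
  interest: min=709.75, max=4350.77
  withdrawal: min=1807.97, max=3578.10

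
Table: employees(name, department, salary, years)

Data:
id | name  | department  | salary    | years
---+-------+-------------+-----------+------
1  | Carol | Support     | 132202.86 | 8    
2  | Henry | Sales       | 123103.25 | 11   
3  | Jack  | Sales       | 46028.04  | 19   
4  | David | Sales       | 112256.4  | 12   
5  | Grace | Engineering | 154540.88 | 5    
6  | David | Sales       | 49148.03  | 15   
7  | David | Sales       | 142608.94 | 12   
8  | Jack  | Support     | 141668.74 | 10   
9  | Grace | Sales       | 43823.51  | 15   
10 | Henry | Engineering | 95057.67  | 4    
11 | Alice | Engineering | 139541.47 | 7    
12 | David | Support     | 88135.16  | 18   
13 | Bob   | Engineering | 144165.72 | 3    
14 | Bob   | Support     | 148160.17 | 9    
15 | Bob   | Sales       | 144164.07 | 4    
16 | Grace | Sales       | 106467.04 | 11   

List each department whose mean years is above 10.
SELECT department, AVG(years)
FROM employees
GROUP BY department
HAVING AVG(years) > 10

Result:
  Sales: avg=12.38
  Support: avg=11.25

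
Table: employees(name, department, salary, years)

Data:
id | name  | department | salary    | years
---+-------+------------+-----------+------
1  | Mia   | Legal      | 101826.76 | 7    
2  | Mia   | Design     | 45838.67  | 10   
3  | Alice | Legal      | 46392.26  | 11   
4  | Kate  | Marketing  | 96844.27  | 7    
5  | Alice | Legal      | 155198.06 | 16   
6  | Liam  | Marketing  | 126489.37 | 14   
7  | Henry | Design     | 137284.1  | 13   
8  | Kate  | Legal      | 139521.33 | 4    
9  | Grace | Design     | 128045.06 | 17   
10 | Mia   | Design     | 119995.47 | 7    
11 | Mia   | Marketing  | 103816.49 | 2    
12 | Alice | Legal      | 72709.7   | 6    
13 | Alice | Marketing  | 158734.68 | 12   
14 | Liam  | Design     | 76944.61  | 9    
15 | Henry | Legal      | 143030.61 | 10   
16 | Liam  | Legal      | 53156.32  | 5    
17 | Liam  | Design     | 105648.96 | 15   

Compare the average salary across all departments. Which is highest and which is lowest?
SELECT department, AVG(salary)
FROM employees
GROUP BY department
ORDER BY AVG(salary)

All groups:
  Legal: 101690.72
  Design: 102292.81
  Marketing: 121471.20

Highest: Marketing (121471.20)
Lowest: Legal (101690.72)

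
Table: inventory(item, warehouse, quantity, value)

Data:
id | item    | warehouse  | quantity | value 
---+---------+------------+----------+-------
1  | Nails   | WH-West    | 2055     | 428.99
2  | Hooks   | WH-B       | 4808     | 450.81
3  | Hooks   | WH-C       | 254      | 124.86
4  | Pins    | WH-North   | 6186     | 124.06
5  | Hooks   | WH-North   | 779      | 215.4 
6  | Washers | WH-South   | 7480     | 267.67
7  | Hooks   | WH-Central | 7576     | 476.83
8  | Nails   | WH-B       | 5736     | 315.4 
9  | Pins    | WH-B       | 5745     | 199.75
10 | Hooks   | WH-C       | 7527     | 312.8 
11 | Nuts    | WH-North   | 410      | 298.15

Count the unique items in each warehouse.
SELECT warehouse, COUNT(DISTINCT item)
FROM inventory
GROUP BY warehouse

Result:
  WH-B: 3 distinct
  WH-C: 1 distinct
  WH-Central: 1 distinct
  WH-North: 3 distinct
  WH-South: 1 distinct
  WH-West: 1 distinct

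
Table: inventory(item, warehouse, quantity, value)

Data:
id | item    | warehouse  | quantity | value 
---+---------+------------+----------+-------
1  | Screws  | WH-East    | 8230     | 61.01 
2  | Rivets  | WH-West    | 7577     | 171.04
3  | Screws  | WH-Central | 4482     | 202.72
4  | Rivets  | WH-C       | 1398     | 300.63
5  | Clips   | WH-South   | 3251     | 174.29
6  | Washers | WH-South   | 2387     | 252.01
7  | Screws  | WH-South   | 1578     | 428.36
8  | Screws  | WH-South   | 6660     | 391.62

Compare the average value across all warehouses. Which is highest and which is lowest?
SELECT warehouse, AVG(value)
FROM inventory
GROUP BY warehouse
ORDER BY AVG(value)

All groups:
  WH-East: 61.01
  WH-West: 171.04
  WH-Central: 202.72
  WH-C: 300.63
  WH-South: 311.57

Highest: WH-South (311.57)
Lowest: WH-East (61.01)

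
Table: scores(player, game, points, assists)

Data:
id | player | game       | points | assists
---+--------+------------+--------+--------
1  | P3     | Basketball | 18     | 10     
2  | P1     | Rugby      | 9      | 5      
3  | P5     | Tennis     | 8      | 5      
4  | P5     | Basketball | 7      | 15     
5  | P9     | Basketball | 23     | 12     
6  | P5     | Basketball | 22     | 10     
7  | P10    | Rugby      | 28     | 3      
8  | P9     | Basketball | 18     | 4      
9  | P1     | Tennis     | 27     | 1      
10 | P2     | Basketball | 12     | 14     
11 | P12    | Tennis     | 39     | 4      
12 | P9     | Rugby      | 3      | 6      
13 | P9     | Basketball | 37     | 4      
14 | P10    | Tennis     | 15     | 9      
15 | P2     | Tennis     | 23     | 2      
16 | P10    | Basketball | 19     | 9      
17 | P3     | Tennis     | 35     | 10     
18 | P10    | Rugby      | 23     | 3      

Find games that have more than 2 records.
SELECT game, COUNT(*) as cnt
FROM scores
GROUP BY game
HAVING COUNT(*) > 2

Result:
  Basketball: 8
  Rugby: 4
  Tennis: 6

Note: HAVING filters groups after aggregation, WHERE filters rows before.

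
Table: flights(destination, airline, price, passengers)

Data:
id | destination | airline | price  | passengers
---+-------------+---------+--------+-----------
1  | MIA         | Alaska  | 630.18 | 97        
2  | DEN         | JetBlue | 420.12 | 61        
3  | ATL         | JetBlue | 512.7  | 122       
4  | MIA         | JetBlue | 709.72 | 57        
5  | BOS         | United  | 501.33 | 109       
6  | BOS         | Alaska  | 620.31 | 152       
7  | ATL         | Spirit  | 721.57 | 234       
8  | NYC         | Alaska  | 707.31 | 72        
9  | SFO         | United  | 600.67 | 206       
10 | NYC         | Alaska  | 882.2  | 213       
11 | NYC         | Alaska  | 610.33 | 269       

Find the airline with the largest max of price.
SELECT airline, MAX(price) as val
FROM flights
GROUP BY airline
ORDER BY val DESC
LIMIT 1

Result: Alaska with max(price) = 882.20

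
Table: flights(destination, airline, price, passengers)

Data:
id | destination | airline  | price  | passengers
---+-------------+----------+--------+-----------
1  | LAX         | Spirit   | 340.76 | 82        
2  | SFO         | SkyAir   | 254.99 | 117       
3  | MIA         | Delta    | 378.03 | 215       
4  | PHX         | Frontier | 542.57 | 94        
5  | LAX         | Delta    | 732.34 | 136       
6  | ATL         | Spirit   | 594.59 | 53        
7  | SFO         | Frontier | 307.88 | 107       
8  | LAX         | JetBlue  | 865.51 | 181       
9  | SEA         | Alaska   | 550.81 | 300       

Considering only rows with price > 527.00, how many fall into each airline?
SELECT airline, COUNT(*)
FROM flights
WHERE price > 527.00
GROUP BY airline

Note: WHERE filters rows before grouping.

Result:
  Alaska: 1
  Delta: 1
  Frontier: 1
  JetBlue: 1
  Spirit: 1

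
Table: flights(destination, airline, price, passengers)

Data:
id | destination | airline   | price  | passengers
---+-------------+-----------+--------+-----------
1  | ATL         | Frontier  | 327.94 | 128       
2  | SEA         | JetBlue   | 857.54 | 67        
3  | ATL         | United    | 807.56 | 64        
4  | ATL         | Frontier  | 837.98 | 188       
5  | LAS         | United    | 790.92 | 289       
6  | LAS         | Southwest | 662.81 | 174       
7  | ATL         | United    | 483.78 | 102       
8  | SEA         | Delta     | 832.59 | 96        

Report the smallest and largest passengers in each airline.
SELECT airline, MIN(passengers), MAX(passengers)
FROM flights
GROUP BY airline

Result:
  Delta: min=96, max=96
  Frontier: min=128, max=188
  JetBlue: min=67, max=67
  Southwest: min=174, max=174
  United: min=64, max=289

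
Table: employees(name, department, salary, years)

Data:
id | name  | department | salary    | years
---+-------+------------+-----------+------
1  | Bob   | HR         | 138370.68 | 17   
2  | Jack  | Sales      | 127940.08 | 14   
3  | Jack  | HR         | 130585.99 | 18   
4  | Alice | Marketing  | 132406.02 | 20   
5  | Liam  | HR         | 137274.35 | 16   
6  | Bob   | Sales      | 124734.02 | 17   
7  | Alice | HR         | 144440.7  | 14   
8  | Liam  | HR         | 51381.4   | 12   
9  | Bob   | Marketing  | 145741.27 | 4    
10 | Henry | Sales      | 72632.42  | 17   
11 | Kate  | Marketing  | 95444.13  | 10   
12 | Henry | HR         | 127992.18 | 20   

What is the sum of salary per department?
SELECT department, SUM(salary) as result
FROM employees
GROUP BY department

Result:
  HR: 730045.30
  Marketing: 373591.42
  Sales: 325306.52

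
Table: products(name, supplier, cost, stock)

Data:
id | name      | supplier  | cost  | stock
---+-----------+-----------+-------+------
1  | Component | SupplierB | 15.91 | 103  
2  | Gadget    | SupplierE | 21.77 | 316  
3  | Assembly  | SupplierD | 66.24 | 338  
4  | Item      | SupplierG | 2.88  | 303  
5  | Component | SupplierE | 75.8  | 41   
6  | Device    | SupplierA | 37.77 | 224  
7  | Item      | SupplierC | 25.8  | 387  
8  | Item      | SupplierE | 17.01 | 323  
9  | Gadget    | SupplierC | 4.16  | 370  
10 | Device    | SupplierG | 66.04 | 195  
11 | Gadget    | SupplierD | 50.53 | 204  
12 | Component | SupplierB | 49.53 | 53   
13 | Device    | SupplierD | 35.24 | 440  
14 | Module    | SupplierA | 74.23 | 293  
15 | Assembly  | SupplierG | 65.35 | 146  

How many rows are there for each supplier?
SELECT supplier, COUNT(*) as count
FROM products
GROUP BY supplier

Result:
  SupplierA: 2
  SupplierB: 2
  SupplierC: 2
  SupplierD: 3
  SupplierE: 3
  SupplierG: 3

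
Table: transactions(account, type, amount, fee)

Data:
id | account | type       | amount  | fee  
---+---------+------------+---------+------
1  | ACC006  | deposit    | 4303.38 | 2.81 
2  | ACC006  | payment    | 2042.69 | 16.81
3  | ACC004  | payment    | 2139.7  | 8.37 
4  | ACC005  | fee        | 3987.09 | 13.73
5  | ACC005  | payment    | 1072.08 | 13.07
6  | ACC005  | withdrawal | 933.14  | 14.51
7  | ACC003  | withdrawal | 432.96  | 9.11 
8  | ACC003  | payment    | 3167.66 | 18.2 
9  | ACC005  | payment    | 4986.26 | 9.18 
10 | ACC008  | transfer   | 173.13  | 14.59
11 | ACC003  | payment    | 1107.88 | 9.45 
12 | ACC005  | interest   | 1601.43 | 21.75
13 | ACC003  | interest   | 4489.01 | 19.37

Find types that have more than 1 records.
SELECT type, COUNT(*) as cnt
FROM transactions
GROUP BY type
HAVING COUNT(*) > 1

Result:
  interest: 2
  payment: 6
  withdrawal: 2

Note: HAVING filters groups after aggregation, WHERE filters rows before.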